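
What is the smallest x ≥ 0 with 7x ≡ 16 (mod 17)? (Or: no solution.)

gcd(17, 7):
  17 = 2·7 + 3
  7 = 2·3 + 1
  3 = 3·1
so gcd(17, 7) = 1.
1 divides 16, so solutions exist.
Back-substitute for Bézout coefficients:
  1 = 7 - 2·3
  ... = 7·(5) + 17·(-2)
So 7·(5) ≡ 1 (mod 17); multiply by 16: x ≡ 80 (mod 17).
Smallest nonnegative: x = 80 mod 17 = 12.

12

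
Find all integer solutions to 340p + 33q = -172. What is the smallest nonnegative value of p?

29

gcd(340, 33) = 1.
1 divides -172, so solutions exist.
By Bézout, 340×(10) + 33×(-103) = 1.
Scale by -172/1 = -172: (p₀, q₀) = (-1720, 17716).
General solution: p = -1720 + 33t, q = 17716 - 340t for integer t.
p ≥ 0: smallest is -1720 mod 33 = 29 (at t = 53), with q = -304.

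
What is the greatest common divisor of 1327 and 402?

1

gcd(1327, 402):
  1327 = 3*402 + 121
  402 = 3*121 + 39
  121 = 3*39 + 4
  39 = 9*4 + 3
  4 = 1*3 + 1
  3 = 3*1
so gcd(1327, 402) = 1.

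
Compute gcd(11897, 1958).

1

gcd(11897, 1958):
  11897 = 6*1958 + 149
  1958 = 13*149 + 21
  149 = 7*21 + 2
  21 = 10*2 + 1
  2 = 2*1
so gcd(11897, 1958) = 1.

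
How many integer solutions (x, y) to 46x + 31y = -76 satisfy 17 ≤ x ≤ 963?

31

gcd(46, 31) = 1  (46 = 1*31 + 15, 31 = 2*15 + 1, 15 = 15*1).
Back-substituting, 46*(-2) + 31*(3) = 1.
Scale by -76: particular solution (152, -228); reduce x mod 31: (28, -44).
General solution: x = 28 + 31t, y = -44 - 46t for integer t.
17 ≤ 28 + 31t ≤ 963 gives t ∈ [0, 30], which is 31 values.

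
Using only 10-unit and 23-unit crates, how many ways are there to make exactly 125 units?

Need nonnegative integers with 10j + 23k = 125.
gcd(10, 23) = 1, and 10·(7) + 23·(-3) = 1.
So (j₀, k₀) = (875, -375); general j = 875 + 23t, k = -375 - 10t.
j ≥ 0 ⇒ t ≥ -38; k ≥ 0 ⇒ t ≤ -38. That's 1 value of t.

1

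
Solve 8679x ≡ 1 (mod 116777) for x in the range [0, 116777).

gcd(116777, 8679):
  116777 = 13*8679 + 3950
  8679 = 2*3950 + 779
  3950 = 5*779 + 55
  779 = 14*55 + 9
  55 = 6*9 + 1
  9 = 9*1
so gcd(116777, 8679) = 1.
Back-substitute for Bézout coefficients:
  1 = 55 - 6*9
  ... = 8679*(-12742) + 116777*(947)
So 8679*-12742 ≡ 1 (mod 116777), and -12742 mod 116777 = 104035.

104035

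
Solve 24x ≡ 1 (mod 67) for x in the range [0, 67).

gcd(67, 24):
  67 = 2×24 + 19
  24 = 1×19 + 5
  19 = 3×5 + 4
  5 = 1×4 + 1
  4 = 4×1
so gcd(67, 24) = 1.
Back-substitute for Bézout coefficients:
  1 = 5 - 1×4
  ... = 24×(14) + 67×(-5)
So 24×14 ≡ 1 (mod 67), and 14 mod 67 = 14.

14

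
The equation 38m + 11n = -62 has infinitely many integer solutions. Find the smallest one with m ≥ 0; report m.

3

gcd(38, 11) = 1.
1 divides -62, so solutions exist.
By Bézout, 38*(-2) + 11*(7) = 1.
Scale by -62/1 = -62: (m₀, n₀) = (124, -434).
General solution: m = 124 + 11t, n = -434 - 38t for integer t.
m ≥ 0: smallest is 124 mod 11 = 3 (at t = -11), with n = -16.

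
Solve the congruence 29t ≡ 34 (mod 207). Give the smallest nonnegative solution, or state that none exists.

gcd(207, 29) = 1.
1 divides 34, so solutions exist.
By Bézout, 29·(50) + 207·(-7) = 1.
So 29·(50) ≡ 1 (mod 207); multiply by 34: t ≡ 1700 (mod 207).
Smallest nonnegative: t = 1700 mod 207 = 44.

44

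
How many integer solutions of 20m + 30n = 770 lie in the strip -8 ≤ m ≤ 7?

gcd(30, 20) = 10  (30 = 1·20 + 10, 20 = 2·10).
Back-substituting, 20·(-1) + 30·(1) = 10.
Scale by 77: particular solution (-77, 77); reduce m mod 3: (1, 25).
General solution: m = 1 + 3t, n = 25 - 2t for integer t.
-8 ≤ 1 + 3t ≤ 7 gives t ∈ [-3, 2], which is 6 values.

6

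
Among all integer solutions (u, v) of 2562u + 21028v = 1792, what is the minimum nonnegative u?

gcd(21028, 2562) = 14.
14 divides 1792, so solutions exist.
By Bézout, 2562*(-435) + 21028*(53) = 14.
Scale by 1792/14 = 128: (u₀, v₀) = (-55680, 6784).
General solution: u = -55680 + 1502t, v = 6784 - 183t for integer t.
u ≥ 0: smallest is -55680 mod 1502 = 1396 (at t = 38), with v = -170.

1396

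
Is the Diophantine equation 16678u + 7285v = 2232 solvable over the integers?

yes

gcd(16678, 7285) = 31  (16678 = 2*7285 + 2108, 7285 = 3*2108 + 961, 2108 = 2*961 + 186, 961 = 5*186 + 31, 186 = 6*31).
31 divides 2232, so integer solutions exist.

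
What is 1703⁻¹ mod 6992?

6487

gcd(6992, 1703) = 1.
By Bézout, 1703·(-505) + 6992·(123) = 1.
So 1703·-505 ≡ 1 (mod 6992), and -505 mod 6992 = 6487.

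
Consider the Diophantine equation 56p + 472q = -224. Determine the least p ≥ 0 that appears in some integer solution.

55

gcd(472, 56) = 8  (472 = 8·56 + 24, 56 = 2·24 + 8, 24 = 3·8).
8 divides -224, so solutions exist.
Back-substituting, 56·(17) + 472·(-2) = 8.
Scale by -224/8 = -28: (p₀, q₀) = (-476, 56).
General solution: p = -476 + 59t, q = 56 - 7t for integer t.
p ≥ 0: smallest is -476 mod 59 = 55 (at t = 9), with q = -7.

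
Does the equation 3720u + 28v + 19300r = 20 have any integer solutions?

gcd(3720, 28) = 4  (3720 = 132×28 + 24, 28 = 1×24 + 4, 24 = 6×4).
gcd(4, 19300) = 4.
4 divides 20, so integer solutions exist.

yes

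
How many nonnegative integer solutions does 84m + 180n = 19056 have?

15

gcd(180, 84) = 12  (180 = 2·84 + 12, 84 = 7·12).
Back-substituting, 84·(-2) + 180·(1) = 12.
Scale by 1588: one solution is (-3176, 1588). Reduce m mod 15: (4, 104).
General: m = 4 + 15t, n = 104 - 7t.
m ≥ 0 ⇒ t ≥ 0; n ≥ 0 ⇒ t ≤ 14. So t ∈ [0, 14]: 15 solutions.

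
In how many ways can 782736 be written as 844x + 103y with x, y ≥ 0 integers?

gcd(844, 103):
  844 = 8·103 + 20
  103 = 5·20 + 3
  20 = 6·3 + 2
  3 = 1·2 + 1
  2 = 2·1
so gcd(844, 103) = 1.
Back-substitute for Bézout coefficients:
  1 = 3 - 1·2
  ... = 844·(-36) + 103·(295)
Scale by 782736: one solution is (-28178496, 230907120). Reduce x mod 103: (38, 7288).
General: x = 38 + 103t, y = 7288 - 844t.
x ≥ 0 ⇒ t ≥ 0; y ≥ 0 ⇒ t ≤ 8. So t ∈ [0, 8]: 9 solutions.

9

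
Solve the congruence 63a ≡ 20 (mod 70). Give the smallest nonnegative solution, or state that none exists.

no solution

gcd(70, 63) = 7.
7 does not divide 20, so the congruence has no solution.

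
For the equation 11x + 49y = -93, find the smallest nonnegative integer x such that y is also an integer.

45

gcd(49, 11):
  49 = 4×11 + 5
  11 = 2×5 + 1
  5 = 5×1
so gcd(49, 11) = 1.
1 divides -93, so solutions exist.
Back-substitute for Bézout coefficients:
  1 = 11 - 2×5
  ... = 11×(9) + 49×(-2)
Scale by -93/1 = -93: (x₀, y₀) = (-837, 186).
General solution: x = -837 + 49t, y = 186 - 11t for integer t.
x ≥ 0: smallest is -837 mod 49 = 45 (at t = 18), with y = -12.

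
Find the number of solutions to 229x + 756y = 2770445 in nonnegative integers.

gcd(756, 229) = 1  (756 = 3·229 + 69, 229 = 3·69 + 22, 69 = 3·22 + 3, 22 = 7·3 + 1, 3 = 3·1).
Back-substituting, 229·(241) + 756·(-73) = 1.
Scale by 2770445: one solution is (667677245, -202242485). Reduce x mod 756: (725, 3445).
General: x = 725 + 756t, y = 3445 - 229t.
x ≥ 0 ⇒ t ≥ 0; y ≥ 0 ⇒ t ≤ 15. So t ∈ [0, 15]: 16 solutions.

16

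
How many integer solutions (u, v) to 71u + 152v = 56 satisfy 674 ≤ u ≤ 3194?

gcd(152, 71) = 1.
By Bézout, 71·(15) + 152·(-7) = 1.
Particular solution: (80, -37).
General solution: u = 80 + 152t, v = -37 - 71t for integer t.
674 ≤ 80 + 152t ≤ 3194 gives t ∈ [4, 20], which is 17 values.

17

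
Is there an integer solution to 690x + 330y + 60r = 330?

gcd(690, 330) = 30  (690 = 2*330 + 30, 330 = 11*30).
gcd(30, 60) = 30.
30 divides 330, so integer solutions exist.

yes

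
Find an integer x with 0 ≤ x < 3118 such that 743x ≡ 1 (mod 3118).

gcd(3118, 743):
  3118 = 4×743 + 146
  743 = 5×146 + 13
  146 = 11×13 + 3
  13 = 4×3 + 1
  3 = 3×1
so gcd(3118, 743) = 1.
Back-substitute for Bézout coefficients:
  1 = 13 - 4×3
  ... = 743×(961) + 3118×(-229)
So 743×961 ≡ 1 (mod 3118), and 961 mod 3118 = 961.

961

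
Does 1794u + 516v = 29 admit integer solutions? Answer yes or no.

gcd(1794, 516):
  1794 = 3·516 + 246
  516 = 2·246 + 24
  246 = 10·24 + 6
  24 = 4·6
so gcd(1794, 516) = 6.
6 does not divide 29 (remainder 5), so no integer solutions.

no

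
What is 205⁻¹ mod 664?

149

gcd(664, 205) = 1  (664 = 3·205 + 49, 205 = 4·49 + 9, 49 = 5·9 + 4, 9 = 2·4 + 1, 4 = 4·1).
Back-substituting, 205·(149) + 664·(-46) = 1.
So 205·149 ≡ 1 (mod 664), and 149 mod 664 = 149.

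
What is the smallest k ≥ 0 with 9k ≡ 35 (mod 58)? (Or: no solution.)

gcd(58, 9):
  58 = 6·9 + 4
  9 = 2·4 + 1
  4 = 4·1
so gcd(58, 9) = 1.
1 divides 35, so solutions exist.
Back-substitute for Bézout coefficients:
  1 = 9 - 2·4
  ... = 9·(13) + 58·(-2)
So 9·(13) ≡ 1 (mod 58); multiply by 35: k ≡ 455 (mod 58).
Smallest nonnegative: k = 455 mod 58 = 49.

49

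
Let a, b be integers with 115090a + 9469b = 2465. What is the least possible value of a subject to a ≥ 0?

gcd(115090, 9469) = 17.
17 divides 2465, so solutions exist.
By Bézout, 115090×(-136) + 9469×(1653) = 17.
Scale by 2465/17 = 145: (a₀, b₀) = (-19720, 239685).
General solution: a = -19720 + 557t, b = 239685 - 6770t for integer t.
a ≥ 0: smallest is -19720 mod 557 = 332 (at t = 36), with b = -4035.

332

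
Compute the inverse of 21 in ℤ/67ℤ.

16

gcd(67, 21) = 1  (67 = 3·21 + 4, 21 = 5·4 + 1, 4 = 4·1).
Back-substituting, 21·(16) + 67·(-5) = 1.
So 21·16 ≡ 1 (mod 67), and 16 mod 67 = 16.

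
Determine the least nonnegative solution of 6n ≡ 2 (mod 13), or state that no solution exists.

9

gcd(13, 6):
  13 = 2·6 + 1
  6 = 6·1
so gcd(13, 6) = 1.
1 divides 2, so solutions exist.
Back-substitute for Bézout coefficients:
  1 = 13 - 2·6
  ... = 6·(-2) + 13·(1)
So 6·(-2) ≡ 1 (mod 13); multiply by 2: n ≡ -4 (mod 13).
Smallest nonnegative: n = -4 mod 13 = 9.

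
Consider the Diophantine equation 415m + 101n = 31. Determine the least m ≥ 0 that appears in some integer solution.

gcd(415, 101) = 1  (415 = 4×101 + 11, 101 = 9×11 + 2, 11 = 5×2 + 1, 2 = 2×1).
1 divides 31, so solutions exist.
Back-substituting, 415×(46) + 101×(-189) = 1.
Scale by 31/1 = 31: (m₀, n₀) = (1426, -5859).
General solution: m = 1426 + 101t, n = -5859 - 415t for integer t.
m ≥ 0: smallest is 1426 mod 101 = 12 (at t = -14), with n = -49.

12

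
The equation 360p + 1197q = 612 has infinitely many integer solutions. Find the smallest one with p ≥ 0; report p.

15

gcd(1197, 360):
  1197 = 3·360 + 117
  360 = 3·117 + 9
  117 = 13·9
so gcd(1197, 360) = 9.
9 divides 612, so solutions exist.
Back-substitute for Bézout coefficients:
  9 = 360 - 3·117
  ... = 360·(10) + 1197·(-3)
Scale by 612/9 = 68: (p₀, q₀) = (680, -204).
General solution: p = 680 + 133t, q = -204 - 40t for integer t.
p ≥ 0: smallest is 680 mod 133 = 15 (at t = -5), with q = -4.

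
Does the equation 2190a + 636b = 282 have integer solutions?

yes

gcd(2190, 636) = 6  (2190 = 3*636 + 282, 636 = 2*282 + 72, 282 = 3*72 + 66, 72 = 1*66 + 6, 66 = 11*6).
6 divides 282, so integer solutions exist.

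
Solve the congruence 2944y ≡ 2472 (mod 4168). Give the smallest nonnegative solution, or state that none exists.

gcd(4168, 2944) = 8.
8 divides 2472, so solutions exist.
By Bézout, 2944×(-126) + 4168×(89) = 8.
So 2944×(-126) ≡ 8 (mod 4168); multiply by 309: y ≡ -38934 (mod 521).
Smallest nonnegative: y = -38934 mod 521 = 141.

141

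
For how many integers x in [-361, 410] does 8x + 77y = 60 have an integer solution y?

10

gcd(77, 8):
  77 = 9*8 + 5
  8 = 1*5 + 3
  5 = 1*3 + 2
  3 = 1*2 + 1
  2 = 2*1
so gcd(77, 8) = 1.
Back-substitute for Bézout coefficients:
  1 = 3 - 1*2
  ... = 8*(29) + 77*(-3)
Scale by 60: particular solution (1740, -180); reduce x mod 77: (46, -4).
General solution: x = 46 + 77t, y = -4 - 8t for integer t.
-361 ≤ 46 + 77t ≤ 410 gives t ∈ [-5, 4], which is 10 values.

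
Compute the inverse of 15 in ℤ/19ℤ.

14

gcd(19, 15) = 1.
By Bézout, 15*(-5) + 19*(4) = 1.
So 15*-5 ≡ 1 (mod 19), and -5 mod 19 = 14.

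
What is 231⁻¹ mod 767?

gcd(767, 231) = 1.
By Bézout, 231*(342) + 767*(-103) = 1.
So 231*342 ≡ 1 (mod 767), and 342 mod 767 = 342.

342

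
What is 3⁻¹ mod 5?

gcd(5, 3):
  5 = 1·3 + 2
  3 = 1·2 + 1
  2 = 2·1
so gcd(5, 3) = 1.
Back-substitute for Bézout coefficients:
  1 = 3 - 1·2
  ... = 3·(2) + 5·(-1)
So 3·2 ≡ 1 (mod 5), and 2 mod 5 = 2.

2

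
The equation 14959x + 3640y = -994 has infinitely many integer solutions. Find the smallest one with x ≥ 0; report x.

gcd(14959, 3640):
  14959 = 4×3640 + 399
  3640 = 9×399 + 49
  399 = 8×49 + 7
  49 = 7×7
so gcd(14959, 3640) = 7.
7 divides -994, so solutions exist.
Back-substitute for Bézout coefficients:
  7 = 399 - 8×49
  ... = 14959×(73) + 3640×(-300)
Scale by -994/7 = -142: (x₀, y₀) = (-10366, 42600).
General solution: x = -10366 + 520t, y = 42600 - 2137t for integer t.
x ≥ 0: smallest is -10366 mod 520 = 34 (at t = 20), with y = -140.

34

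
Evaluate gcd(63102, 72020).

26

gcd(72020, 63102) = 26  (72020 = 1*63102 + 8918, 63102 = 7*8918 + 676, 8918 = 13*676 + 130, 676 = 5*130 + 26, 130 = 5*26).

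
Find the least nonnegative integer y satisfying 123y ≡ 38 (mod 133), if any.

76

gcd(133, 123):
  133 = 1·123 + 10
  123 = 12·10 + 3
  10 = 3·3 + 1
  3 = 3·1
so gcd(133, 123) = 1.
1 divides 38, so solutions exist.
Back-substitute for Bézout coefficients:
  1 = 10 - 3·3
  ... = 123·(-40) + 133·(37)
So 123·(-40) ≡ 1 (mod 133); multiply by 38: y ≡ -1520 (mod 133).
Smallest nonnegative: y = -1520 mod 133 = 76.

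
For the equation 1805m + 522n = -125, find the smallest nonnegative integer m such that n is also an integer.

gcd(1805, 522):
  1805 = 3×522 + 239
  522 = 2×239 + 44
  239 = 5×44 + 19
  44 = 2×19 + 6
  19 = 3×6 + 1
  6 = 6×1
so gcd(1805, 522) = 1.
1 divides -125, so solutions exist.
Back-substitute for Bézout coefficients:
  1 = 19 - 3×6
  ... = 1805×(83) + 522×(-287)
Scale by -125/1 = -125: (m₀, n₀) = (-10375, 35875).
General solution: m = -10375 + 522t, n = 35875 - 1805t for integer t.
m ≥ 0: smallest is -10375 mod 522 = 65 (at t = 20), with n = -225.

65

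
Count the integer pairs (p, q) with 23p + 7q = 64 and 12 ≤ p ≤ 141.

18

gcd(23, 7) = 1.
By Bézout, 23·(-3) + 7·(10) = 1.
Particular solution: (4, -4).
General solution: p = 4 + 7t, q = -4 - 23t for integer t.
12 ≤ 4 + 7t ≤ 141 gives t ∈ [2, 19], which is 18 values.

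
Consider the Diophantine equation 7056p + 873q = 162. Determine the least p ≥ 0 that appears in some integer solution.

gcd(7056, 873):
  7056 = 8×873 + 72
  873 = 12×72 + 9
  72 = 8×9
so gcd(7056, 873) = 9.
9 divides 162, so solutions exist.
Back-substitute for Bézout coefficients:
  9 = 873 - 12×72
  ... = 7056×(-12) + 873×(97)
Scale by 162/9 = 18: (p₀, q₀) = (-216, 1746).
General solution: p = -216 + 97t, q = 1746 - 784t for integer t.
p ≥ 0: smallest is -216 mod 97 = 75 (at t = 3), with q = -606.

75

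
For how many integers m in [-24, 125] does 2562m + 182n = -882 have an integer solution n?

gcd(2562, 182) = 14.
By Bézout, 2562*(1) + 182*(-14) = 14.
Particular solution: (2, -33).
General solution: m = 2 + 13t, n = -33 - 183t for integer t.
-24 ≤ 2 + 13t ≤ 125 gives t ∈ [-2, 9], which is 12 values.

12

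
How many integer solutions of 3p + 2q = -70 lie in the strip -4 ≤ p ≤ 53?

gcd(3, 2) = 1.
By Bézout, 3·(1) + 2·(-1) = 1.
Particular solution: (0, -35).
General solution: p = 0 + 2t, q = -35 - 3t for integer t.
-4 ≤ 0 + 2t ≤ 53 gives t ∈ [-2, 26], which is 29 values.

29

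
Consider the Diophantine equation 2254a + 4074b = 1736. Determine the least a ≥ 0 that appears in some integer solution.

gcd(4074, 2254) = 14.
14 divides 1736, so solutions exist.
By Bézout, 2254×(47) + 4074×(-26) = 14.
Scale by 1736/14 = 124: (a₀, b₀) = (5828, -3224).
General solution: a = 5828 + 291t, b = -3224 - 161t for integer t.
a ≥ 0: smallest is 5828 mod 291 = 8 (at t = -20), with b = -4.

8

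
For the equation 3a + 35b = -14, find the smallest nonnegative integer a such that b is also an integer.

gcd(35, 3):
  35 = 11*3 + 2
  3 = 1*2 + 1
  2 = 2*1
so gcd(35, 3) = 1.
1 divides -14, so solutions exist.
Back-substitute for Bézout coefficients:
  1 = 3 - 1*2
  ... = 3*(12) + 35*(-1)
Scale by -14/1 = -14: (a₀, b₀) = (-168, 14).
General solution: a = -168 + 35t, b = 14 - 3t for integer t.
a ≥ 0: smallest is -168 mod 35 = 7 (at t = 5), with b = -1.

7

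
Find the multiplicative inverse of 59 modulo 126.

gcd(126, 59):
  126 = 2·59 + 8
  59 = 7·8 + 3
  8 = 2·3 + 2
  3 = 1·2 + 1
  2 = 2·1
so gcd(126, 59) = 1.
Back-substitute for Bézout coefficients:
  1 = 3 - 1·2
  ... = 59·(47) + 126·(-22)
So 59·47 ≡ 1 (mod 126), and 47 mod 126 = 47.

47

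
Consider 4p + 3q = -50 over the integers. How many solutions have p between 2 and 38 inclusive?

12

gcd(4, 3) = 1  (4 = 1*3 + 1, 3 = 3*1).
Back-substituting, 4*(1) + 3*(-1) = 1.
Scale by -50: particular solution (-50, 50); reduce p mod 3: (1, -18).
General solution: p = 1 + 3t, q = -18 - 4t for integer t.
2 ≤ 1 + 3t ≤ 38 gives t ∈ [1, 12], which is 12 values.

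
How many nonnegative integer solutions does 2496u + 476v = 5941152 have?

20

gcd(2496, 476) = 4  (2496 = 5*476 + 116, 476 = 4*116 + 12, 116 = 9*12 + 8, 12 = 1*8 + 4, 8 = 2*4).
Back-substituting, 2496*(-41) + 476*(215) = 4.
Scale by 1485288: one solution is (-60896808, 319336920). Reduce u mod 119: (14, 12408).
General: u = 14 + 119t, v = 12408 - 624t.
u ≥ 0 ⇒ t ≥ 0; v ≥ 0 ⇒ t ≤ 19. So t ∈ [0, 19]: 20 solutions.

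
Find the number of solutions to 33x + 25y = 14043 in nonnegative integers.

gcd(33, 25) = 1.
By Bézout, 33*(-3) + 25*(4) = 1.
One solution: (21, 534).
General: x = 21 + 25t, y = 534 - 33t.
x ≥ 0 ⇒ t ≥ 0; y ≥ 0 ⇒ t ≤ 16. So t ∈ [0, 16]: 17 solutions.

17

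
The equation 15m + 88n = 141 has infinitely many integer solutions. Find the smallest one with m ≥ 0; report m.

27

gcd(88, 15):
  88 = 5·15 + 13
  15 = 1·13 + 2
  13 = 6·2 + 1
  2 = 2·1
so gcd(88, 15) = 1.
1 divides 141, so solutions exist.
Back-substitute for Bézout coefficients:
  1 = 13 - 6·2
  ... = 15·(-41) + 88·(7)
Scale by 141/1 = 141: (m₀, n₀) = (-5781, 987).
General solution: m = -5781 + 88t, n = 987 - 15t for integer t.
m ≥ 0: smallest is -5781 mod 88 = 27 (at t = 66), with n = -3.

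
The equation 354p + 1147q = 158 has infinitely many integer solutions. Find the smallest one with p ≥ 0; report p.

966

gcd(1147, 354):
  1147 = 3·354 + 85
  354 = 4·85 + 14
  85 = 6·14 + 1
  14 = 14·1
so gcd(1147, 354) = 1.
1 divides 158, so solutions exist.
Back-substitute for Bézout coefficients:
  1 = 85 - 6·14
  ... = 354·(-81) + 1147·(25)
Scale by 158/1 = 158: (p₀, q₀) = (-12798, 3950).
General solution: p = -12798 + 1147t, q = 3950 - 354t for integer t.
p ≥ 0: smallest is -12798 mod 1147 = 966 (at t = 12), with q = -298.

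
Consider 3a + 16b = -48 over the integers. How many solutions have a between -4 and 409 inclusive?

26

gcd(16, 3) = 1  (16 = 5×3 + 1, 3 = 3×1).
Back-substituting, 3×(-5) + 16×(1) = 1.
Scale by -48: particular solution (240, -48); reduce a mod 16: (0, -3).
General solution: a = 0 + 16t, b = -3 - 3t for integer t.
-4 ≤ 0 + 16t ≤ 409 gives t ∈ [0, 25], which is 26 values.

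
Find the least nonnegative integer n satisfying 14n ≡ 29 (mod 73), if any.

gcd(73, 14) = 1  (73 = 5*14 + 3, 14 = 4*3 + 2, 3 = 1*2 + 1, 2 = 2*1).
1 divides 29, so solutions exist.
Back-substituting, 14*(-26) + 73*(5) = 1.
So 14*(-26) ≡ 1 (mod 73); multiply by 29: n ≡ -754 (mod 73).
Smallest nonnegative: n = -754 mod 73 = 49.

49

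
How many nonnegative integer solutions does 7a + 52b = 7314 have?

20

gcd(52, 7) = 1.
By Bézout, 7×(15) + 52×(-2) = 1.
One solution: (42, 135).
General: a = 42 + 52t, b = 135 - 7t.
a ≥ 0 ⇒ t ≥ 0; b ≥ 0 ⇒ t ≤ 19. So t ∈ [0, 19]: 20 solutions.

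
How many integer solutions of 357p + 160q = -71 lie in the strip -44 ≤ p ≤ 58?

1

gcd(357, 160):
  357 = 2×160 + 37
  160 = 4×37 + 12
  37 = 3×12 + 1
  12 = 12×1
so gcd(357, 160) = 1.
Back-substitute for Bézout coefficients:
  1 = 37 - 3×12
  ... = 357×(13) + 160×(-29)
Scale by -71: particular solution (-923, 2059); reduce p mod 160: (37, -83).
General solution: p = 37 + 160t, q = -83 - 357t for integer t.
-44 ≤ 37 + 160t ≤ 58 gives t ∈ [0, 0], which is 1 value.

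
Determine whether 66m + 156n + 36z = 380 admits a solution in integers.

no

gcd(156, 66) = 6  (156 = 2×66 + 24, 66 = 2×24 + 18, 24 = 1×18 + 6, 18 = 3×6).
gcd(6, 36) = 6.
6 does not divide 380 (remainder 2), so no integer solutions.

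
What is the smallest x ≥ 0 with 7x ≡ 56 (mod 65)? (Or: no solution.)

8

gcd(65, 7):
  65 = 9·7 + 2
  7 = 3·2 + 1
  2 = 2·1
so gcd(65, 7) = 1.
1 divides 56, so solutions exist.
Back-substitute for Bézout coefficients:
  1 = 7 - 3·2
  ... = 7·(28) + 65·(-3)
So 7·(28) ≡ 1 (mod 65); multiply by 56: x ≡ 1568 (mod 65).
Smallest nonnegative: x = 1568 mod 65 = 8.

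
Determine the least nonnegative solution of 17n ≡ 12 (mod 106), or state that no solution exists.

88

gcd(106, 17) = 1.
1 divides 12, so solutions exist.
By Bézout, 17*(25) + 106*(-4) = 1.
So 17*(25) ≡ 1 (mod 106); multiply by 12: n ≡ 300 (mod 106).
Smallest nonnegative: n = 300 mod 106 = 88.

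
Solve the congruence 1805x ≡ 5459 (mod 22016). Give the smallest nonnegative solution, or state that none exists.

gcd(22016, 1805) = 1  (22016 = 12·1805 + 356, 1805 = 5·356 + 25, 356 = 14·25 + 6, 25 = 4·6 + 1, 6 = 6·1).
1 divides 5459, so solutions exist.
Back-substituting, 1805·(3525) + 22016·(-289) = 1.
So 1805·(3525) ≡ 1 (mod 22016); multiply by 5459: x ≡ 19242975 (mod 22016).
Smallest nonnegative: x = 19242975 mod 22016 = 991.

991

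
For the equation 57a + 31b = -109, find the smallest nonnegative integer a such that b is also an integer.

gcd(57, 31) = 1.
1 divides -109, so solutions exist.
By Bézout, 57·(6) + 31·(-11) = 1.
Scale by -109/1 = -109: (a₀, b₀) = (-654, 1199).
General solution: a = -654 + 31t, b = 1199 - 57t for integer t.
a ≥ 0: smallest is -654 mod 31 = 28 (at t = 22), with b = -55.

28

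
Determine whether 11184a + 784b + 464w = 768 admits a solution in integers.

yes

gcd(11184, 784) = 16  (11184 = 14*784 + 208, 784 = 3*208 + 160, 208 = 1*160 + 48, 160 = 3*48 + 16, 48 = 3*16).
gcd(16, 464) = 16.
16 divides 768, so integer solutions exist.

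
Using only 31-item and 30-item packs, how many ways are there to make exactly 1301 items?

2

Need nonnegative integers with 31j + 30k = 1301.
gcd(31, 30) = 1, and 31·(1) + 30·(-1) = 1.
So (j₀, k₀) = (1301, -1301); general j = 1301 + 30t, k = -1301 - 31t.
j ≥ 0 ⇒ t ≥ -43; k ≥ 0 ⇒ t ≤ -42. That's 2 values of t.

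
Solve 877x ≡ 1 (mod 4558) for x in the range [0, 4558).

gcd(4558, 877):
  4558 = 5*877 + 173
  877 = 5*173 + 12
  173 = 14*12 + 5
  12 = 2*5 + 2
  5 = 2*2 + 1
  2 = 2*1
so gcd(4558, 877) = 1.
Back-substitute for Bézout coefficients:
  1 = 5 - 2*2
  ... = 877*(-1897) + 4558*(365)
So 877*-1897 ≡ 1 (mod 4558), and -1897 mod 4558 = 2661.

2661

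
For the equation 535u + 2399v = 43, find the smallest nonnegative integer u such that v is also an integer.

gcd(2399, 535) = 1.
1 divides 43, so solutions exist.
By Bézout, 535·(565) + 2399·(-126) = 1.
Scale by 43/1 = 43: (u₀, v₀) = (24295, -5418).
General solution: u = 24295 + 2399t, v = -5418 - 535t for integer t.
u ≥ 0: smallest is 24295 mod 2399 = 305 (at t = -10), with v = -68.

305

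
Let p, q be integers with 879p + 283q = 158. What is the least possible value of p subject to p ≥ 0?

gcd(879, 283) = 1.
1 divides 158, so solutions exist.
By Bézout, 879×(-66) + 283×(205) = 1.
Scale by 158/1 = 158: (p₀, q₀) = (-10428, 32390).
General solution: p = -10428 + 283t, q = 32390 - 879t for integer t.
p ≥ 0: smallest is -10428 mod 283 = 43 (at t = 37), with q = -133.

43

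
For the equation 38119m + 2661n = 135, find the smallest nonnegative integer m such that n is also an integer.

2292

gcd(38119, 2661) = 1  (38119 = 14×2661 + 865, 2661 = 3×865 + 66, 865 = 13×66 + 7, 66 = 9×7 + 3, 7 = 2×3 + 1, 3 = 3×1).
1 divides 135, so solutions exist.
Back-substituting, 38119×(766) + 2661×(-10973) = 1.
Scale by 135/1 = 135: (m₀, n₀) = (103410, -1481355).
General solution: m = 103410 + 2661t, n = -1481355 - 38119t for integer t.
m ≥ 0: smallest is 103410 mod 2661 = 2292 (at t = -38), with n = -32833.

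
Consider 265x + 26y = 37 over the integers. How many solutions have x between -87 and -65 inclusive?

1

gcd(265, 26) = 1.
By Bézout, 265·(-5) + 26·(51) = 1.
Particular solution: (23, -233).
General solution: x = 23 + 26t, y = -233 - 265t for integer t.
-87 ≤ 23 + 26t ≤ -65 gives t ∈ [-4, -4], which is 1 value.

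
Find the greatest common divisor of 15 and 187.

gcd(187, 15):
  187 = 12*15 + 7
  15 = 2*7 + 1
  7 = 7*1
so gcd(187, 15) = 1.

1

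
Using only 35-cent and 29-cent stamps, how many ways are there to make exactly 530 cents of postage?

1

Need nonnegative integers with 35j + 29k = 530.
gcd(35, 29) = 1, and 35·(5) + 29·(-6) = 1.
So (j₀, k₀) = (2650, -3180); general j = 2650 + 29t, k = -3180 - 35t.
j ≥ 0 ⇒ t ≥ -91; k ≥ 0 ⇒ t ≤ -91. That's 1 value of t.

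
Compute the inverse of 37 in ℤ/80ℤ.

gcd(80, 37) = 1.
By Bézout, 37×(13) + 80×(-6) = 1.
So 37×13 ≡ 1 (mod 80), and 13 mod 80 = 13.

13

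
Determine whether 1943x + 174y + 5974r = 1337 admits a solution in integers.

no

gcd(1943, 174) = 29  (1943 = 11·174 + 29, 174 = 6·29).
gcd(29, 5974) = 29.
29 does not divide 1337 (remainder 3), so no integer solutions.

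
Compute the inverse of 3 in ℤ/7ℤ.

gcd(7, 3) = 1.
By Bézout, 3×(-2) + 7×(1) = 1.
So 3×-2 ≡ 1 (mod 7), and -2 mod 7 = 5.

5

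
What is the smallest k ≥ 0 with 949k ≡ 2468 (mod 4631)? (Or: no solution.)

27

gcd(4631, 949):
  4631 = 4×949 + 835
  949 = 1×835 + 114
  835 = 7×114 + 37
  114 = 3×37 + 3
  37 = 12×3 + 1
  3 = 3×1
so gcd(4631, 949) = 1.
1 divides 2468, so solutions exist.
Back-substitute for Bézout coefficients:
  1 = 37 - 12×3
  ... = 949×(-1503) + 4631×(308)
So 949×(-1503) ≡ 1 (mod 4631); multiply by 2468: k ≡ -3709404 (mod 4631).
Smallest nonnegative: k = -3709404 mod 4631 = 27.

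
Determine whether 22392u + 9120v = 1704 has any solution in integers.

gcd(22392, 9120) = 24.
24 divides 1704, so integer solutions exist.

yes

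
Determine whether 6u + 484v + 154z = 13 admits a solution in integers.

no

gcd(484, 6) = 2  (484 = 80×6 + 4, 6 = 1×4 + 2, 4 = 2×2).
gcd(2, 154) = 2.
2 does not divide 13 (remainder 1), so no integer solutions.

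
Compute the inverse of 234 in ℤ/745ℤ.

589

gcd(745, 234) = 1  (745 = 3*234 + 43, 234 = 5*43 + 19, 43 = 2*19 + 5, 19 = 3*5 + 4, 5 = 1*4 + 1, 4 = 4*1).
Back-substituting, 234*(-156) + 745*(49) = 1.
So 234*-156 ≡ 1 (mod 745), and -156 mod 745 = 589.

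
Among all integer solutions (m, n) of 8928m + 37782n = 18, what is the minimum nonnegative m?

292

gcd(37782, 8928) = 18.
18 divides 18, so solutions exist.
By Bézout, 8928*(292) + 37782*(-69) = 18.
Scale by 18/18 = 1: (m₀, n₀) = (292, -69).
General solution: m = 292 + 2099t, n = -69 - 496t for integer t.
m ≥ 0: smallest is 292 mod 2099 = 292 (at t = 0), with n = -69.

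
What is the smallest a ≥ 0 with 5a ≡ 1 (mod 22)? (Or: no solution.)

9

gcd(22, 5):
  22 = 4*5 + 2
  5 = 2*2 + 1
  2 = 2*1
so gcd(22, 5) = 1.
1 divides 1, so solutions exist.
Back-substitute for Bézout coefficients:
  1 = 5 - 2*2
  ... = 5*(9) + 22*(-2)
So 5*(9) ≡ 1 (mod 22); multiply by 1: a ≡ 9 (mod 22).
Smallest nonnegative: a = 9 mod 22 = 9.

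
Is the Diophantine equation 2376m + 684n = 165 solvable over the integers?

no

gcd(2376, 684):
  2376 = 3×684 + 324
  684 = 2×324 + 36
  324 = 9×36
so gcd(2376, 684) = 36.
36 does not divide 165 (remainder 21), so no integer solutions.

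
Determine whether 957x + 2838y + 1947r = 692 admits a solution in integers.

no

gcd(2838, 957) = 33.
gcd(33, 1947) = 33.
33 does not divide 692 (remainder 32), so no integer solutions.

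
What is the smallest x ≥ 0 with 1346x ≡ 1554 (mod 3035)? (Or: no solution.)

2964

gcd(3035, 1346) = 1.
1 divides 1554, so solutions exist.
By Bézout, 1346×(-584) + 3035×(259) = 1.
So 1346×(-584) ≡ 1 (mod 3035); multiply by 1554: x ≡ -907536 (mod 3035).
Smallest nonnegative: x = -907536 mod 3035 = 2964.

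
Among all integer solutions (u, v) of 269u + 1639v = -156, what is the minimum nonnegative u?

gcd(1639, 269) = 1  (1639 = 6·269 + 25, 269 = 10·25 + 19, 25 = 1·19 + 6, 19 = 3·6 + 1, 6 = 6·1).
1 divides -156, so solutions exist.
Back-substituting, 269·(262) + 1639·(-43) = 1.
Scale by -156/1 = -156: (u₀, v₀) = (-40872, 6708).
General solution: u = -40872 + 1639t, v = 6708 - 269t for integer t.
u ≥ 0: smallest is -40872 mod 1639 = 103 (at t = 25), with v = -17.

103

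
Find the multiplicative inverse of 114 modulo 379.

256

gcd(379, 114):
  379 = 3*114 + 37
  114 = 3*37 + 3
  37 = 12*3 + 1
  3 = 3*1
so gcd(379, 114) = 1.
Back-substitute for Bézout coefficients:
  1 = 37 - 12*3
  ... = 114*(-123) + 379*(37)
So 114*-123 ≡ 1 (mod 379), and -123 mod 379 = 256.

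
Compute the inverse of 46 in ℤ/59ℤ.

gcd(59, 46) = 1  (59 = 1×46 + 13, 46 = 3×13 + 7, 13 = 1×7 + 6, 7 = 1×6 + 1, 6 = 6×1).
Back-substituting, 46×(9) + 59×(-7) = 1.
So 46×9 ≡ 1 (mod 59), and 9 mod 59 = 9.

9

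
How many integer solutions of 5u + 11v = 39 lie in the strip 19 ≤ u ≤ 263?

23

gcd(11, 5) = 1.
By Bézout, 5×(-2) + 11×(1) = 1.
Particular solution: (10, -1).
General solution: u = 10 + 11t, v = -1 - 5t for integer t.
19 ≤ 10 + 11t ≤ 263 gives t ∈ [1, 23], which is 23 values.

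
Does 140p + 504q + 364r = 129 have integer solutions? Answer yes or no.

no

gcd(504, 140):
  504 = 3·140 + 84
  140 = 1·84 + 56
  84 = 1·56 + 28
  56 = 2·28
so gcd(504, 140) = 28.
gcd(28, 364) = 28.
28 does not divide 129 (remainder 17), so no integer solutions.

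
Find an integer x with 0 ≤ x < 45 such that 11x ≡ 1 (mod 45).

gcd(45, 11) = 1.
By Bézout, 11×(-4) + 45×(1) = 1.
So 11×-4 ≡ 1 (mod 45), and -4 mod 45 = 41.

41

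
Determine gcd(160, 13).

gcd(160, 13):
  160 = 12*13 + 4
  13 = 3*4 + 1
  4 = 4*1
so gcd(160, 13) = 1.

1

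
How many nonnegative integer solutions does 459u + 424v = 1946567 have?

gcd(459, 424):
  459 = 1×424 + 35
  424 = 12×35 + 4
  35 = 8×4 + 3
  4 = 1×3 + 1
  3 = 3×1
so gcd(459, 424) = 1.
Back-substitute for Bézout coefficients:
  1 = 4 - 1×3
  ... = 459×(-109) + 424×(118)
Scale by 1946567: one solution is (-212175803, 229694906). Reduce u mod 424: (157, 4421).
General: u = 157 + 424t, v = 4421 - 459t.
u ≥ 0 ⇒ t ≥ 0; v ≥ 0 ⇒ t ≤ 9. So t ∈ [0, 9]: 10 solutions.

10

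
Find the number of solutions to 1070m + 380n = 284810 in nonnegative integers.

7

gcd(1070, 380):
  1070 = 2×380 + 310
  380 = 1×310 + 70
  310 = 4×70 + 30
  70 = 2×30 + 10
  30 = 3×10
so gcd(1070, 380) = 10.
Back-substitute for Bézout coefficients:
  10 = 70 - 2×30
  ... = 1070×(-11) + 380×(31)
Scale by 28481: one solution is (-313291, 882911). Reduce m mod 38: (19, 696).
General: m = 19 + 38t, n = 696 - 107t.
m ≥ 0 ⇒ t ≥ 0; n ≥ 0 ⇒ t ≤ 6. So t ∈ [0, 6]: 7 solutions.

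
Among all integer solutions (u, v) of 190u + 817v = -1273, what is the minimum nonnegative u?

32

gcd(817, 190):
  817 = 4·190 + 57
  190 = 3·57 + 19
  57 = 3·19
so gcd(817, 190) = 19.
19 divides -1273, so solutions exist.
Back-substitute for Bézout coefficients:
  19 = 190 - 3·57
  ... = 190·(13) + 817·(-3)
Scale by -1273/19 = -67: (u₀, v₀) = (-871, 201).
General solution: u = -871 + 43t, v = 201 - 10t for integer t.
u ≥ 0: smallest is -871 mod 43 = 32 (at t = 21), with v = -9.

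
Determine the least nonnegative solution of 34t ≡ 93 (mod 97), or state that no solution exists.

17

gcd(97, 34) = 1  (97 = 2·34 + 29, 34 = 1·29 + 5, 29 = 5·5 + 4, 5 = 1·4 + 1, 4 = 4·1).
1 divides 93, so solutions exist.
Back-substituting, 34·(20) + 97·(-7) = 1.
So 34·(20) ≡ 1 (mod 97); multiply by 93: t ≡ 1860 (mod 97).
Smallest nonnegative: t = 1860 mod 97 = 17.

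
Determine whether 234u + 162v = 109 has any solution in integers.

no

gcd(234, 162) = 18  (234 = 1·162 + 72, 162 = 2·72 + 18, 72 = 4·18).
18 does not divide 109 (remainder 1), so no integer solutions.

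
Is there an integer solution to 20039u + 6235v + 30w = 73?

yes

gcd(20039, 6235) = 29  (20039 = 3*6235 + 1334, 6235 = 4*1334 + 899, 1334 = 1*899 + 435, 899 = 2*435 + 29, 435 = 15*29).
gcd(29, 30) = 1.
1 divides 73, so integer solutions exist.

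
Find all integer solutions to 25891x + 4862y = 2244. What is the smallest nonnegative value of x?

gcd(25891, 4862) = 17.
17 divides 2244, so solutions exist.
By Bézout, 25891*(-123) + 4862*(655) = 17.
Scale by 2244/17 = 132: (x₀, y₀) = (-16236, 86460).
General solution: x = -16236 + 286t, y = 86460 - 1523t for integer t.
x ≥ 0: smallest is -16236 mod 286 = 66 (at t = 57), with y = -351.

66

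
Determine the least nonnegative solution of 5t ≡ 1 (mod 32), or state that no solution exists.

13

gcd(32, 5) = 1.
1 divides 1, so solutions exist.
By Bézout, 5×(13) + 32×(-2) = 1.
So 5×(13) ≡ 1 (mod 32); multiply by 1: t ≡ 13 (mod 32).
Smallest nonnegative: t = 13 mod 32 = 13.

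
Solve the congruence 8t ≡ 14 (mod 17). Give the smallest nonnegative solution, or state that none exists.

gcd(17, 8):
  17 = 2*8 + 1
  8 = 8*1
so gcd(17, 8) = 1.
1 divides 14, so solutions exist.
Back-substitute for Bézout coefficients:
  1 = 17 - 2*8
  ... = 8*(-2) + 17*(1)
So 8*(-2) ≡ 1 (mod 17); multiply by 14: t ≡ -28 (mod 17).
Smallest nonnegative: t = -28 mod 17 = 6.

6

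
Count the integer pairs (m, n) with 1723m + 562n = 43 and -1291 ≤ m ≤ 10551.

21

gcd(1723, 562):
  1723 = 3*562 + 37
  562 = 15*37 + 7
  37 = 5*7 + 2
  7 = 3*2 + 1
  2 = 2*1
so gcd(1723, 562) = 1.
Back-substitute for Bézout coefficients:
  1 = 7 - 3*2
  ... = 1723*(-243) + 562*(745)
Scale by 43: particular solution (-10449, 32035); reduce m mod 562: (229, -702).
General solution: m = 229 + 562t, n = -702 - 1723t for integer t.
-1291 ≤ 229 + 562t ≤ 10551 gives t ∈ [-2, 18], which is 21 values.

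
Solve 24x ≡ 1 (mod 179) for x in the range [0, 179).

97

gcd(179, 24) = 1  (179 = 7*24 + 11, 24 = 2*11 + 2, 11 = 5*2 + 1, 2 = 2*1).
Back-substituting, 24*(-82) + 179*(11) = 1.
So 24*-82 ≡ 1 (mod 179), and -82 mod 179 = 97.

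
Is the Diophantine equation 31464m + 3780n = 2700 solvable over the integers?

gcd(31464, 3780) = 36.
36 divides 2700, so integer solutions exist.

yes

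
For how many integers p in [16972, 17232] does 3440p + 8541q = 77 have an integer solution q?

0

gcd(8541, 3440) = 1  (8541 = 2×3440 + 1661, 3440 = 2×1661 + 118, 1661 = 14×118 + 9, 118 = 13×9 + 1, 9 = 9×1).
Back-substituting, 3440×(941) + 8541×(-379) = 1.
Scale by 77: particular solution (72457, -29183); reduce p mod 8541: (4129, -1663).
General solution: p = 4129 + 8541t, q = -1663 - 3440t for integer t.
16972 ≤ 4129 + 8541t ≤ 17232 gives t ∈ [2, 1], which is 0 values.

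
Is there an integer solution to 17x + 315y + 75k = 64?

yes

gcd(315, 17) = 1.
gcd(1, 75) = 1.
1 divides 64, so integer solutions exist.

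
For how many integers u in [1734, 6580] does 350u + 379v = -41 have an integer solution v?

gcd(379, 350) = 1.
By Bézout, 350*(-183) + 379*(169) = 1.
Particular solution: (302, -279).
General solution: u = 302 + 379t, v = -279 - 350t for integer t.
1734 ≤ 302 + 379t ≤ 6580 gives t ∈ [4, 16], which is 13 values.

13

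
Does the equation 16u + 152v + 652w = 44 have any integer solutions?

gcd(152, 16) = 8.
gcd(8, 652) = 4.
4 divides 44, so integer solutions exist.

yes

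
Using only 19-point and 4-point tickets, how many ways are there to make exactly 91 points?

1

Need nonnegative integers with 19j + 4k = 91.
gcd(19, 4) = 1, and 19·(-1) + 4·(5) = 1.
So (j₀, k₀) = (-91, 455); general j = -91 + 4t, k = 455 - 19t.
j ≥ 0 ⇒ t ≥ 23; k ≥ 0 ⇒ t ≤ 23. That's 1 value of t.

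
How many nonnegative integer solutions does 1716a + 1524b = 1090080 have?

gcd(1716, 1524) = 12  (1716 = 1·1524 + 192, 1524 = 7·192 + 180, 192 = 1·180 + 12, 180 = 15·12).
Back-substituting, 1716·(8) + 1524·(-9) = 12.
Scale by 90840: one solution is (726720, -817560). Reduce a mod 127: (26, 686).
General: a = 26 + 127t, b = 686 - 143t.
a ≥ 0 ⇒ t ≥ 0; b ≥ 0 ⇒ t ≤ 4. So t ∈ [0, 4]: 5 solutions.

5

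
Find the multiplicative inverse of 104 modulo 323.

264

gcd(323, 104) = 1.
By Bézout, 104×(-59) + 323×(19) = 1.
So 104×-59 ≡ 1 (mod 323), and -59 mod 323 = 264.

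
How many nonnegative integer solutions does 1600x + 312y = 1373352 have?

22

gcd(1600, 312) = 8.
By Bézout, 1600·(8) + 312·(-41) = 8.
One solution: (6, 4371).
General: x = 6 + 39t, y = 4371 - 200t.
x ≥ 0 ⇒ t ≥ 0; y ≥ 0 ⇒ t ≤ 21. So t ∈ [0, 21]: 22 solutions.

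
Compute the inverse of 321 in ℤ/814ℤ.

gcd(814, 321) = 1  (814 = 2×321 + 172, 321 = 1×172 + 149, 172 = 1×149 + 23, 149 = 6×23 + 11, 23 = 2×11 + 1, 11 = 11×1).
Back-substituting, 321×(-71) + 814×(28) = 1.
So 321×-71 ≡ 1 (mod 814), and -71 mod 814 = 743.

743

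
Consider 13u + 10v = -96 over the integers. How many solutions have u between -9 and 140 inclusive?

15

gcd(13, 10) = 1.
By Bézout, 13·(-3) + 10·(4) = 1.
Particular solution: (8, -20).
General solution: u = 8 + 10t, v = -20 - 13t for integer t.
-9 ≤ 8 + 10t ≤ 140 gives t ∈ [-1, 13], which is 15 values.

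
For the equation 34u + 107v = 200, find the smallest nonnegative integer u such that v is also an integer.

gcd(107, 34) = 1.
1 divides 200, so solutions exist.
By Bézout, 34*(-22) + 107*(7) = 1.
Scale by 200/1 = 200: (u₀, v₀) = (-4400, 1400).
General solution: u = -4400 + 107t, v = 1400 - 34t for integer t.
u ≥ 0: smallest is -4400 mod 107 = 94 (at t = 42), with v = -28.

94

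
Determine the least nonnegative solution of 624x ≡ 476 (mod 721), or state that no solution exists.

gcd(721, 624) = 1  (721 = 1*624 + 97, 624 = 6*97 + 42, 97 = 2*42 + 13, 42 = 3*13 + 3, 13 = 4*3 + 1, 3 = 3*1).
1 divides 476, so solutions exist.
Back-substituting, 624*(-223) + 721*(193) = 1.
So 624*(-223) ≡ 1 (mod 721); multiply by 476: x ≡ -106148 (mod 721).
Smallest nonnegative: x = -106148 mod 721 = 560.

560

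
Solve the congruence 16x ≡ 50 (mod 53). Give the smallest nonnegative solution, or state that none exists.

23

gcd(53, 16) = 1  (53 = 3*16 + 5, 16 = 3*5 + 1, 5 = 5*1).
1 divides 50, so solutions exist.
Back-substituting, 16*(10) + 53*(-3) = 1.
So 16*(10) ≡ 1 (mod 53); multiply by 50: x ≡ 500 (mod 53).
Smallest nonnegative: x = 500 mod 53 = 23.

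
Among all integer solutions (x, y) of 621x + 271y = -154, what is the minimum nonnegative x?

gcd(621, 271) = 1  (621 = 2*271 + 79, 271 = 3*79 + 34, 79 = 2*34 + 11, 34 = 3*11 + 1, 11 = 11*1).
1 divides -154, so solutions exist.
Back-substituting, 621*(-24) + 271*(55) = 1.
Scale by -154/1 = -154: (x₀, y₀) = (3696, -8470).
General solution: x = 3696 + 271t, y = -8470 - 621t for integer t.
x ≥ 0: smallest is 3696 mod 271 = 173 (at t = -13), with y = -397.

173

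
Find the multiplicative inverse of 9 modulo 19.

gcd(19, 9) = 1  (19 = 2*9 + 1, 9 = 9*1).
Back-substituting, 9*(-2) + 19*(1) = 1.
So 9*-2 ≡ 1 (mod 19), and -2 mod 19 = 17.

17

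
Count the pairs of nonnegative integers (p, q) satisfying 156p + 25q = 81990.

21

gcd(156, 25) = 1  (156 = 6*25 + 6, 25 = 4*6 + 1, 6 = 6*1).
Back-substituting, 156*(-4) + 25*(25) = 1.
Scale by 81990: one solution is (-327960, 2049750). Reduce p mod 25: (15, 3186).
General: p = 15 + 25t, q = 3186 - 156t.
p ≥ 0 ⇒ t ≥ 0; q ≥ 0 ⇒ t ≤ 20. So t ∈ [0, 20]: 21 solutions.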